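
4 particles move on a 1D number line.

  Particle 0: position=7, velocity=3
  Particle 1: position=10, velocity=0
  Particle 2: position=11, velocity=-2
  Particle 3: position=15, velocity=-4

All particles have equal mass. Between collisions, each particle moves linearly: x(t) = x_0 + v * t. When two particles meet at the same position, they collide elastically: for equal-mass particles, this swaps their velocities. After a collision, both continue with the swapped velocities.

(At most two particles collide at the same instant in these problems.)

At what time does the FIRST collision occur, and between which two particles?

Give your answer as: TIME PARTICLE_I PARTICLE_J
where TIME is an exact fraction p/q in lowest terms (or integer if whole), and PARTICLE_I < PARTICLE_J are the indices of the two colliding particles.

Pair (0,1): pos 7,10 vel 3,0 -> gap=3, closing at 3/unit, collide at t=1
Pair (1,2): pos 10,11 vel 0,-2 -> gap=1, closing at 2/unit, collide at t=1/2
Pair (2,3): pos 11,15 vel -2,-4 -> gap=4, closing at 2/unit, collide at t=2
Earliest collision: t=1/2 between 1 and 2

Answer: 1/2 1 2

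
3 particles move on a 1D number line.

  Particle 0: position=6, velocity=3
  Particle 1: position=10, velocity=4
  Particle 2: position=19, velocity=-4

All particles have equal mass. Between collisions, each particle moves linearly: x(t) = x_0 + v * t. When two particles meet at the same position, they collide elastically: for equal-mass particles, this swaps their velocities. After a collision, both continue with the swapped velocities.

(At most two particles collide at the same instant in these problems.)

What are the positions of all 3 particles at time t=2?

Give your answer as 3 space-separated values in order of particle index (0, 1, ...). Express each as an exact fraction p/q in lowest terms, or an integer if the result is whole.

Collision at t=9/8: particles 1 and 2 swap velocities; positions: p0=75/8 p1=29/2 p2=29/2; velocities now: v0=3 v1=-4 v2=4
Collision at t=13/7: particles 0 and 1 swap velocities; positions: p0=81/7 p1=81/7 p2=122/7; velocities now: v0=-4 v1=3 v2=4
Advance to t=2 (no further collisions before then); velocities: v0=-4 v1=3 v2=4; positions = 11 12 18

Answer: 11 12 18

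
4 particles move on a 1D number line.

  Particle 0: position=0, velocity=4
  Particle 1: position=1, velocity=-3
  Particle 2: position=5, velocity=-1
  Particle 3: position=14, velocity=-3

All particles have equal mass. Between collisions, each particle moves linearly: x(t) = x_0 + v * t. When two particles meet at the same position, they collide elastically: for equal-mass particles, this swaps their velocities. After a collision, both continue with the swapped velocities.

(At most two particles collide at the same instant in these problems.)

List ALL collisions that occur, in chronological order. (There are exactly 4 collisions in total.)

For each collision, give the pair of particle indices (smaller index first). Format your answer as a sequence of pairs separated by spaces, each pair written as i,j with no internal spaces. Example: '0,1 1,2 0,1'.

Answer: 0,1 1,2 2,3 1,2

Derivation:
Collision at t=1/7: particles 0 and 1 swap velocities; positions: p0=4/7 p1=4/7 p2=34/7 p3=95/7; velocities now: v0=-3 v1=4 v2=-1 v3=-3
Collision at t=1: particles 1 and 2 swap velocities; positions: p0=-2 p1=4 p2=4 p3=11; velocities now: v0=-3 v1=-1 v2=4 v3=-3
Collision at t=2: particles 2 and 3 swap velocities; positions: p0=-5 p1=3 p2=8 p3=8; velocities now: v0=-3 v1=-1 v2=-3 v3=4
Collision at t=9/2: particles 1 and 2 swap velocities; positions: p0=-25/2 p1=1/2 p2=1/2 p3=18; velocities now: v0=-3 v1=-3 v2=-1 v3=4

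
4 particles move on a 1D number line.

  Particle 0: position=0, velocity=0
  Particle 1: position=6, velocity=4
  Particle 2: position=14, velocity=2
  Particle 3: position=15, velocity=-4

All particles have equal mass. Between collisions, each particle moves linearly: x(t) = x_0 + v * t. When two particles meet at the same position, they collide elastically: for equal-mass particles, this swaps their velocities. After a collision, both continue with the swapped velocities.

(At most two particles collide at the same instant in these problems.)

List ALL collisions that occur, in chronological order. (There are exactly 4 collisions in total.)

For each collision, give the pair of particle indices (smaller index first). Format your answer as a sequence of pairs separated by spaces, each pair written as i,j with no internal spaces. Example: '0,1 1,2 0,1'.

Collision at t=1/6: particles 2 and 3 swap velocities; positions: p0=0 p1=20/3 p2=43/3 p3=43/3; velocities now: v0=0 v1=4 v2=-4 v3=2
Collision at t=9/8: particles 1 and 2 swap velocities; positions: p0=0 p1=21/2 p2=21/2 p3=65/4; velocities now: v0=0 v1=-4 v2=4 v3=2
Collision at t=15/4: particles 0 and 1 swap velocities; positions: p0=0 p1=0 p2=21 p3=43/2; velocities now: v0=-4 v1=0 v2=4 v3=2
Collision at t=4: particles 2 and 3 swap velocities; positions: p0=-1 p1=0 p2=22 p3=22; velocities now: v0=-4 v1=0 v2=2 v3=4

Answer: 2,3 1,2 0,1 2,3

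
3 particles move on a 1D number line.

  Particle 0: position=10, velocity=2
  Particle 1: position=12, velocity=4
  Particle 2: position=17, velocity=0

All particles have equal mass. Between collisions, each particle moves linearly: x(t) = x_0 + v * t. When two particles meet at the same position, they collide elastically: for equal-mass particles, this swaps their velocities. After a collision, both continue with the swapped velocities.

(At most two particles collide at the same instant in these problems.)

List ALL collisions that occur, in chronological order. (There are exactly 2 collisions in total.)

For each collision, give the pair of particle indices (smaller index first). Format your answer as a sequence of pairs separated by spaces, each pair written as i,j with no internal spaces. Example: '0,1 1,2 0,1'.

Collision at t=5/4: particles 1 and 2 swap velocities; positions: p0=25/2 p1=17 p2=17; velocities now: v0=2 v1=0 v2=4
Collision at t=7/2: particles 0 and 1 swap velocities; positions: p0=17 p1=17 p2=26; velocities now: v0=0 v1=2 v2=4

Answer: 1,2 0,1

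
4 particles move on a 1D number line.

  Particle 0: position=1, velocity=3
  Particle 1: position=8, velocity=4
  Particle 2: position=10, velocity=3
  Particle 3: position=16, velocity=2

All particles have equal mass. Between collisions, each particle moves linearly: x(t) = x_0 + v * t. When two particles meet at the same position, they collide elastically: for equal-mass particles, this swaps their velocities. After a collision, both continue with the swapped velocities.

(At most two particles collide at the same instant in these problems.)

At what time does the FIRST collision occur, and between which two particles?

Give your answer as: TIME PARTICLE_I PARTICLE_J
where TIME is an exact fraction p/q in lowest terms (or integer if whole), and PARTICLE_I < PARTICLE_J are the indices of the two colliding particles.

Pair (0,1): pos 1,8 vel 3,4 -> not approaching (rel speed -1 <= 0)
Pair (1,2): pos 8,10 vel 4,3 -> gap=2, closing at 1/unit, collide at t=2
Pair (2,3): pos 10,16 vel 3,2 -> gap=6, closing at 1/unit, collide at t=6
Earliest collision: t=2 between 1 and 2

Answer: 2 1 2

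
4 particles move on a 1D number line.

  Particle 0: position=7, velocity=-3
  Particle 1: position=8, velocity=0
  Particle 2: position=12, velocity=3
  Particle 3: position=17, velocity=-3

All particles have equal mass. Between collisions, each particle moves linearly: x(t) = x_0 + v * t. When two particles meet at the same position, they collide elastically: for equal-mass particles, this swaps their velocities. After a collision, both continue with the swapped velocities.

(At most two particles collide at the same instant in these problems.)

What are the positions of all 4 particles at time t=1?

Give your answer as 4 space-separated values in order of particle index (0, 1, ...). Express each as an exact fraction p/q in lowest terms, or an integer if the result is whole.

Answer: 4 8 14 15

Derivation:
Collision at t=5/6: particles 2 and 3 swap velocities; positions: p0=9/2 p1=8 p2=29/2 p3=29/2; velocities now: v0=-3 v1=0 v2=-3 v3=3
Advance to t=1 (no further collisions before then); velocities: v0=-3 v1=0 v2=-3 v3=3; positions = 4 8 14 15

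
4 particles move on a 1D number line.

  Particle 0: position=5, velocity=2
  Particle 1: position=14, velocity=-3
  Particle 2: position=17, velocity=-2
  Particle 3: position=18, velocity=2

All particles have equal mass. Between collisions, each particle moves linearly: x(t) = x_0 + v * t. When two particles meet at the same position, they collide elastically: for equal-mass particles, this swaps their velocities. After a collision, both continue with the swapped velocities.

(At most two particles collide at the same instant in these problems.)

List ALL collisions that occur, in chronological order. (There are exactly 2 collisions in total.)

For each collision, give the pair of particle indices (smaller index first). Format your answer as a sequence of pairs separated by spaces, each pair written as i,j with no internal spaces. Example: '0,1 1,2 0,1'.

Answer: 0,1 1,2

Derivation:
Collision at t=9/5: particles 0 and 1 swap velocities; positions: p0=43/5 p1=43/5 p2=67/5 p3=108/5; velocities now: v0=-3 v1=2 v2=-2 v3=2
Collision at t=3: particles 1 and 2 swap velocities; positions: p0=5 p1=11 p2=11 p3=24; velocities now: v0=-3 v1=-2 v2=2 v3=2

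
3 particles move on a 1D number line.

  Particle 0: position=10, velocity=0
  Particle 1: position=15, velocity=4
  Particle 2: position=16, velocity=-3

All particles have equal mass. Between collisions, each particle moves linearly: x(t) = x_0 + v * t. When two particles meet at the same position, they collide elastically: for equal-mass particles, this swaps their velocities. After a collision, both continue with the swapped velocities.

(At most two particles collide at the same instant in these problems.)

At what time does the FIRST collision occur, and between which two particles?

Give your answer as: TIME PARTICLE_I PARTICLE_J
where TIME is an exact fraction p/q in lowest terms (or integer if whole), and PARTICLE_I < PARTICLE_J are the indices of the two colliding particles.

Answer: 1/7 1 2

Derivation:
Pair (0,1): pos 10,15 vel 0,4 -> not approaching (rel speed -4 <= 0)
Pair (1,2): pos 15,16 vel 4,-3 -> gap=1, closing at 7/unit, collide at t=1/7
Earliest collision: t=1/7 between 1 and 2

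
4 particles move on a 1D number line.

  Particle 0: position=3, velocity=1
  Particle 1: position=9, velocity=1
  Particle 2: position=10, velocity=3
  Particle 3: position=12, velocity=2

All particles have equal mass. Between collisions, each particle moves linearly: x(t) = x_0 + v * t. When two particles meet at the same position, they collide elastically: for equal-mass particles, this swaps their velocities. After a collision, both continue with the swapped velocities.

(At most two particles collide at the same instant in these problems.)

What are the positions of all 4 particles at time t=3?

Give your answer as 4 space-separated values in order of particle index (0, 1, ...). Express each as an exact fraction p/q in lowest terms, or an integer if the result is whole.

Answer: 6 12 18 19

Derivation:
Collision at t=2: particles 2 and 3 swap velocities; positions: p0=5 p1=11 p2=16 p3=16; velocities now: v0=1 v1=1 v2=2 v3=3
Advance to t=3 (no further collisions before then); velocities: v0=1 v1=1 v2=2 v3=3; positions = 6 12 18 19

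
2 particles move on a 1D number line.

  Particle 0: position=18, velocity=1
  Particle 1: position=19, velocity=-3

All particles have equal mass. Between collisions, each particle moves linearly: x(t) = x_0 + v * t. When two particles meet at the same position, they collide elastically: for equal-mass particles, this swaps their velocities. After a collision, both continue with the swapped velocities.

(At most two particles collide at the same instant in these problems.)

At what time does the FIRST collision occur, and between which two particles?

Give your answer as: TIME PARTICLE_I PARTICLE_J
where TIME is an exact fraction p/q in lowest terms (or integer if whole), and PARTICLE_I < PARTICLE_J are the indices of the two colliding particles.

Answer: 1/4 0 1

Derivation:
Pair (0,1): pos 18,19 vel 1,-3 -> gap=1, closing at 4/unit, collide at t=1/4
Earliest collision: t=1/4 between 0 and 1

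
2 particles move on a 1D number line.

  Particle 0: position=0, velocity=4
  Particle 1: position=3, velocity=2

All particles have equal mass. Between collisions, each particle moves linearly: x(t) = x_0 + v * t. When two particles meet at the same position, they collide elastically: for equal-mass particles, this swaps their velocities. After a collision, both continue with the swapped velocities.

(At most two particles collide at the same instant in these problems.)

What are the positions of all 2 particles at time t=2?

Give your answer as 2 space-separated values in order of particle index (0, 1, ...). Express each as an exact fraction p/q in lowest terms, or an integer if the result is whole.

Collision at t=3/2: particles 0 and 1 swap velocities; positions: p0=6 p1=6; velocities now: v0=2 v1=4
Advance to t=2 (no further collisions before then); velocities: v0=2 v1=4; positions = 7 8

Answer: 7 8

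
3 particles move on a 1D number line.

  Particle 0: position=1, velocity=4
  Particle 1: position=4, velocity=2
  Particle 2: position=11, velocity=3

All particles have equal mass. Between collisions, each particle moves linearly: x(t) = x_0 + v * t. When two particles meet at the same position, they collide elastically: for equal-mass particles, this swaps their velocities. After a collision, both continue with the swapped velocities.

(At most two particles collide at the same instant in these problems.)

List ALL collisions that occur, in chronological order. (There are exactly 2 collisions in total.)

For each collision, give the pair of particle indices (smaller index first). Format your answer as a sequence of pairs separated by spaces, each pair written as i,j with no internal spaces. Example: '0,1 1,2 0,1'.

Answer: 0,1 1,2

Derivation:
Collision at t=3/2: particles 0 and 1 swap velocities; positions: p0=7 p1=7 p2=31/2; velocities now: v0=2 v1=4 v2=3
Collision at t=10: particles 1 and 2 swap velocities; positions: p0=24 p1=41 p2=41; velocities now: v0=2 v1=3 v2=4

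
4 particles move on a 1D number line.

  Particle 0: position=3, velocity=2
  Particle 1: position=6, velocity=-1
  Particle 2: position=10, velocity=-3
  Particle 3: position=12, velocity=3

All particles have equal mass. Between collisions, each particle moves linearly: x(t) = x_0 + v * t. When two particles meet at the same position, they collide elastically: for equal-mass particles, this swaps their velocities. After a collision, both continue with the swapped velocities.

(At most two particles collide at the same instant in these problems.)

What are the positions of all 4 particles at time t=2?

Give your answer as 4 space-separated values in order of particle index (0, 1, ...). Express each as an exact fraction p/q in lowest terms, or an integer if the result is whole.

Collision at t=1: particles 0 and 1 swap velocities; positions: p0=5 p1=5 p2=7 p3=15; velocities now: v0=-1 v1=2 v2=-3 v3=3
Collision at t=7/5: particles 1 and 2 swap velocities; positions: p0=23/5 p1=29/5 p2=29/5 p3=81/5; velocities now: v0=-1 v1=-3 v2=2 v3=3
Collision at t=2: particles 0 and 1 swap velocities; positions: p0=4 p1=4 p2=7 p3=18; velocities now: v0=-3 v1=-1 v2=2 v3=3
Advance to t=2 (no further collisions before then); velocities: v0=-3 v1=-1 v2=2 v3=3; positions = 4 4 7 18

Answer: 4 4 7 18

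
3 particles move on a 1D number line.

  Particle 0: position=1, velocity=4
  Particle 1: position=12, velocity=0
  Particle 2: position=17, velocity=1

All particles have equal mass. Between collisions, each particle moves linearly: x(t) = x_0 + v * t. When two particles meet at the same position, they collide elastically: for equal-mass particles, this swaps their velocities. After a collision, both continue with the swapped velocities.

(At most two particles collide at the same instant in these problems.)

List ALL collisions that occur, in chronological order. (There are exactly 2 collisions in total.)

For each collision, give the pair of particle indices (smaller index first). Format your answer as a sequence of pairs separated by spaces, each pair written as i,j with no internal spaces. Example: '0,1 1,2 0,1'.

Collision at t=11/4: particles 0 and 1 swap velocities; positions: p0=12 p1=12 p2=79/4; velocities now: v0=0 v1=4 v2=1
Collision at t=16/3: particles 1 and 2 swap velocities; positions: p0=12 p1=67/3 p2=67/3; velocities now: v0=0 v1=1 v2=4

Answer: 0,1 1,2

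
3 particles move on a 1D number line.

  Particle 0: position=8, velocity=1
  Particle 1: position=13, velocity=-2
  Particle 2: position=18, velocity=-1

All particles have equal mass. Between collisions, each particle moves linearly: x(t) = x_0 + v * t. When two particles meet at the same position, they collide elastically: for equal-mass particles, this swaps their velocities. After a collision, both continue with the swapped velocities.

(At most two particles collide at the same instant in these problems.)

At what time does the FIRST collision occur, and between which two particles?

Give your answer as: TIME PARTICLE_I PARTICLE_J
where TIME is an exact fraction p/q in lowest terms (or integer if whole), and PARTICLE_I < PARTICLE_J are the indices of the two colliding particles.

Pair (0,1): pos 8,13 vel 1,-2 -> gap=5, closing at 3/unit, collide at t=5/3
Pair (1,2): pos 13,18 vel -2,-1 -> not approaching (rel speed -1 <= 0)
Earliest collision: t=5/3 between 0 and 1

Answer: 5/3 0 1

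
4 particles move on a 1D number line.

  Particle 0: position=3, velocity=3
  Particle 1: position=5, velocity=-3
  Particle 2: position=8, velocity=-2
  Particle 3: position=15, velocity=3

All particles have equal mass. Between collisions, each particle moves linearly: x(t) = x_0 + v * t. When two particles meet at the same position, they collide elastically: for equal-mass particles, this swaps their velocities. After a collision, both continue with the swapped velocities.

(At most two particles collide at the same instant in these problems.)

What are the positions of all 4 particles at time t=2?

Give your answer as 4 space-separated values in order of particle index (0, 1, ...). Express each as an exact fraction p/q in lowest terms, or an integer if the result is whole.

Collision at t=1/3: particles 0 and 1 swap velocities; positions: p0=4 p1=4 p2=22/3 p3=16; velocities now: v0=-3 v1=3 v2=-2 v3=3
Collision at t=1: particles 1 and 2 swap velocities; positions: p0=2 p1=6 p2=6 p3=18; velocities now: v0=-3 v1=-2 v2=3 v3=3
Advance to t=2 (no further collisions before then); velocities: v0=-3 v1=-2 v2=3 v3=3; positions = -1 4 9 21

Answer: -1 4 9 21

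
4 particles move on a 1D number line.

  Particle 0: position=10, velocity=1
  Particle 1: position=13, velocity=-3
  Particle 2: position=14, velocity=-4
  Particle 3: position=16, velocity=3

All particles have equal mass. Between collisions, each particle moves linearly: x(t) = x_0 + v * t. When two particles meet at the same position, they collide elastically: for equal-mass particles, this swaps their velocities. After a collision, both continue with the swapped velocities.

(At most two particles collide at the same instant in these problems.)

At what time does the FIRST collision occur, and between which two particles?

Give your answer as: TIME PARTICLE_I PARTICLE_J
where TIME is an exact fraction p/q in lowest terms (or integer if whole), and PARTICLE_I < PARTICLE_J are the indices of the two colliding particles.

Pair (0,1): pos 10,13 vel 1,-3 -> gap=3, closing at 4/unit, collide at t=3/4
Pair (1,2): pos 13,14 vel -3,-4 -> gap=1, closing at 1/unit, collide at t=1
Pair (2,3): pos 14,16 vel -4,3 -> not approaching (rel speed -7 <= 0)
Earliest collision: t=3/4 between 0 and 1

Answer: 3/4 0 1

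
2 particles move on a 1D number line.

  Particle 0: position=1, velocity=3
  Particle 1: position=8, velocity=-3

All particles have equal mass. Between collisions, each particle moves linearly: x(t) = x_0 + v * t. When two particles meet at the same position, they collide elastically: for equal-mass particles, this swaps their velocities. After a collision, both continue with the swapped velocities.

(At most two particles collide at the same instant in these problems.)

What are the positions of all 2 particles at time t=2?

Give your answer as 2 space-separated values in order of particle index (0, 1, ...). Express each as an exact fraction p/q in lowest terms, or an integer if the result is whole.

Collision at t=7/6: particles 0 and 1 swap velocities; positions: p0=9/2 p1=9/2; velocities now: v0=-3 v1=3
Advance to t=2 (no further collisions before then); velocities: v0=-3 v1=3; positions = 2 7

Answer: 2 7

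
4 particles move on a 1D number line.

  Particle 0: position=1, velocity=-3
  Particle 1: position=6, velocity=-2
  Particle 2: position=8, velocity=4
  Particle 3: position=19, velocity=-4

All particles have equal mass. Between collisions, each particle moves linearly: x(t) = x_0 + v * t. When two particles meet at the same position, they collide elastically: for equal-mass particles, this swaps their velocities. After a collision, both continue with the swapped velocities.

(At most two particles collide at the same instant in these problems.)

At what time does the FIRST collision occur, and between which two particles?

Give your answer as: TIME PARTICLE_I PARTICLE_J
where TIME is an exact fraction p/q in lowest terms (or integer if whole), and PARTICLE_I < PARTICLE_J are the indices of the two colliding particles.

Pair (0,1): pos 1,6 vel -3,-2 -> not approaching (rel speed -1 <= 0)
Pair (1,2): pos 6,8 vel -2,4 -> not approaching (rel speed -6 <= 0)
Pair (2,3): pos 8,19 vel 4,-4 -> gap=11, closing at 8/unit, collide at t=11/8
Earliest collision: t=11/8 between 2 and 3

Answer: 11/8 2 3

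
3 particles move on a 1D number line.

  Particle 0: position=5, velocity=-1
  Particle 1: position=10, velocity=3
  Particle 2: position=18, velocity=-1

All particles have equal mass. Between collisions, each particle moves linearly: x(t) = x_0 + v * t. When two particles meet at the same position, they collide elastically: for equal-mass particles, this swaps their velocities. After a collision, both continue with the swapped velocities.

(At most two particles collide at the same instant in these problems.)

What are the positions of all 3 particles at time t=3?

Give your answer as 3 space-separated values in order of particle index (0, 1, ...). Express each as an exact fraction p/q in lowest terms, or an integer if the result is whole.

Answer: 2 15 19

Derivation:
Collision at t=2: particles 1 and 2 swap velocities; positions: p0=3 p1=16 p2=16; velocities now: v0=-1 v1=-1 v2=3
Advance to t=3 (no further collisions before then); velocities: v0=-1 v1=-1 v2=3; positions = 2 15 19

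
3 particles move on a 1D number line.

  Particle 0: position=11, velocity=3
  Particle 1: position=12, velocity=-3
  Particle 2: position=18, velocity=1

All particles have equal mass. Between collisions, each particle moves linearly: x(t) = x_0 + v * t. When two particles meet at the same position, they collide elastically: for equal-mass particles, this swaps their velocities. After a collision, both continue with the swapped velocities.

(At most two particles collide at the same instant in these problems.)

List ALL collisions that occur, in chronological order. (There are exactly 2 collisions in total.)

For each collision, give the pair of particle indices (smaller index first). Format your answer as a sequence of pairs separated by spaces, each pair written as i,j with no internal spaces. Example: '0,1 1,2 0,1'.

Answer: 0,1 1,2

Derivation:
Collision at t=1/6: particles 0 and 1 swap velocities; positions: p0=23/2 p1=23/2 p2=109/6; velocities now: v0=-3 v1=3 v2=1
Collision at t=7/2: particles 1 and 2 swap velocities; positions: p0=3/2 p1=43/2 p2=43/2; velocities now: v0=-3 v1=1 v2=3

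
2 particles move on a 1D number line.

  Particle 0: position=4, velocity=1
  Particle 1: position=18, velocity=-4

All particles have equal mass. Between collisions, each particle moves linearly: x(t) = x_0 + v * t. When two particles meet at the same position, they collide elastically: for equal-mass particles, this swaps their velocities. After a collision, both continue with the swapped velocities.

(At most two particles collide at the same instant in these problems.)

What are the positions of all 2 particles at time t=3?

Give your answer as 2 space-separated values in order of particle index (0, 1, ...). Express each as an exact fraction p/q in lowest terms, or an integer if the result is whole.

Collision at t=14/5: particles 0 and 1 swap velocities; positions: p0=34/5 p1=34/5; velocities now: v0=-4 v1=1
Advance to t=3 (no further collisions before then); velocities: v0=-4 v1=1; positions = 6 7

Answer: 6 7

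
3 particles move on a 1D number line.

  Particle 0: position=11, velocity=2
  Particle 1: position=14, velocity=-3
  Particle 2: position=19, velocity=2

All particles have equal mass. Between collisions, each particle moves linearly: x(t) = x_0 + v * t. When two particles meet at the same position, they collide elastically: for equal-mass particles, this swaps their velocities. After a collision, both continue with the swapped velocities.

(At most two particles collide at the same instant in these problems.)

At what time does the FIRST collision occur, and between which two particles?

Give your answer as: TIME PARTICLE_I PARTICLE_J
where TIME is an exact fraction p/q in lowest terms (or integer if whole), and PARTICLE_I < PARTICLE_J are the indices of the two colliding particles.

Pair (0,1): pos 11,14 vel 2,-3 -> gap=3, closing at 5/unit, collide at t=3/5
Pair (1,2): pos 14,19 vel -3,2 -> not approaching (rel speed -5 <= 0)
Earliest collision: t=3/5 between 0 and 1

Answer: 3/5 0 1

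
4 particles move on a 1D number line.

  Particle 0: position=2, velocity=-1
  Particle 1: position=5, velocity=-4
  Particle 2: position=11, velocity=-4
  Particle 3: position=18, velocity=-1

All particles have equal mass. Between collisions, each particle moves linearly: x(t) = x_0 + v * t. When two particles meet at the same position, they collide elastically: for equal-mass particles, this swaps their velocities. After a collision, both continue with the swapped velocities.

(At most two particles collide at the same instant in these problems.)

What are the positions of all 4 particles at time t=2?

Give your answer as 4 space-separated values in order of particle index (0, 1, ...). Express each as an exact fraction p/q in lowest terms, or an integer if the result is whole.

Collision at t=1: particles 0 and 1 swap velocities; positions: p0=1 p1=1 p2=7 p3=17; velocities now: v0=-4 v1=-1 v2=-4 v3=-1
Advance to t=2 (no further collisions before then); velocities: v0=-4 v1=-1 v2=-4 v3=-1; positions = -3 0 3 16

Answer: -3 0 3 16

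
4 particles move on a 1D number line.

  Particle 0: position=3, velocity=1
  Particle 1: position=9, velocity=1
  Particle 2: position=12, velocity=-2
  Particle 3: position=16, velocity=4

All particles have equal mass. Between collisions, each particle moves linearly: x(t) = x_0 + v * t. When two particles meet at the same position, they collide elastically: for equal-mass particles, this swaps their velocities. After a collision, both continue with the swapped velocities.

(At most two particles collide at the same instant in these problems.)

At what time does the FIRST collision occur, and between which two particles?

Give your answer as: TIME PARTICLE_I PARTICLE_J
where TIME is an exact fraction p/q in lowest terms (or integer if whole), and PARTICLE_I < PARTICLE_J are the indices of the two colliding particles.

Pair (0,1): pos 3,9 vel 1,1 -> not approaching (rel speed 0 <= 0)
Pair (1,2): pos 9,12 vel 1,-2 -> gap=3, closing at 3/unit, collide at t=1
Pair (2,3): pos 12,16 vel -2,4 -> not approaching (rel speed -6 <= 0)
Earliest collision: t=1 between 1 and 2

Answer: 1 1 2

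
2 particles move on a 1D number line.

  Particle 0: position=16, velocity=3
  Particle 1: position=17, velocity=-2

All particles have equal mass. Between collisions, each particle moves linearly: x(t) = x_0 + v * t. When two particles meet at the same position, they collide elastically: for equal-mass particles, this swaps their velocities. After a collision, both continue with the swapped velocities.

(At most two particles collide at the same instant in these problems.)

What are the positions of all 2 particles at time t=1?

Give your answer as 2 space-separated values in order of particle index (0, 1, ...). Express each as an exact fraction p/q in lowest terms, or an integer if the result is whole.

Collision at t=1/5: particles 0 and 1 swap velocities; positions: p0=83/5 p1=83/5; velocities now: v0=-2 v1=3
Advance to t=1 (no further collisions before then); velocities: v0=-2 v1=3; positions = 15 19

Answer: 15 19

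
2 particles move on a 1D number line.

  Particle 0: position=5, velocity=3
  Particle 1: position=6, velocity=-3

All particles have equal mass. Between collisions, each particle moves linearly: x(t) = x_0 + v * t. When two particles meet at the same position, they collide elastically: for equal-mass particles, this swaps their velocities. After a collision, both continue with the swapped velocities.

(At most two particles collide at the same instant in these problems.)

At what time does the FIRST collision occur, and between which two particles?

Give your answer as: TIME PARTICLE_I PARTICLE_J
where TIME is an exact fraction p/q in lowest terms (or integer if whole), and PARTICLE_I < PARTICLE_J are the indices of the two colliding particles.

Pair (0,1): pos 5,6 vel 3,-3 -> gap=1, closing at 6/unit, collide at t=1/6
Earliest collision: t=1/6 between 0 and 1

Answer: 1/6 0 1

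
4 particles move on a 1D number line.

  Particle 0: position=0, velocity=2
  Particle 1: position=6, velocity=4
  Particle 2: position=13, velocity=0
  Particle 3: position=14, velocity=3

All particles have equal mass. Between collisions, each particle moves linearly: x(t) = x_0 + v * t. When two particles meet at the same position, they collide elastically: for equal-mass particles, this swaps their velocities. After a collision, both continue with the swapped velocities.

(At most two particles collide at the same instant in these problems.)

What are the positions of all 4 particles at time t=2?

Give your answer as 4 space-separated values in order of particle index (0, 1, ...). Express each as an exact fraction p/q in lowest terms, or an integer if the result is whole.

Answer: 4 13 14 20

Derivation:
Collision at t=7/4: particles 1 and 2 swap velocities; positions: p0=7/2 p1=13 p2=13 p3=77/4; velocities now: v0=2 v1=0 v2=4 v3=3
Advance to t=2 (no further collisions before then); velocities: v0=2 v1=0 v2=4 v3=3; positions = 4 13 14 20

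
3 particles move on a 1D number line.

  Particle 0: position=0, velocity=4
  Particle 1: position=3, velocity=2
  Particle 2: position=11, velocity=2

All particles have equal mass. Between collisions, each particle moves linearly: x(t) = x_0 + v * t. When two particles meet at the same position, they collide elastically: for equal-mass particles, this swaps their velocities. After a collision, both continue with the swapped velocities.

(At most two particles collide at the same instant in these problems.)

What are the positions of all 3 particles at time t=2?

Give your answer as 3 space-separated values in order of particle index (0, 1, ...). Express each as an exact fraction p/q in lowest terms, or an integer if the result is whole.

Answer: 7 8 15

Derivation:
Collision at t=3/2: particles 0 and 1 swap velocities; positions: p0=6 p1=6 p2=14; velocities now: v0=2 v1=4 v2=2
Advance to t=2 (no further collisions before then); velocities: v0=2 v1=4 v2=2; positions = 7 8 15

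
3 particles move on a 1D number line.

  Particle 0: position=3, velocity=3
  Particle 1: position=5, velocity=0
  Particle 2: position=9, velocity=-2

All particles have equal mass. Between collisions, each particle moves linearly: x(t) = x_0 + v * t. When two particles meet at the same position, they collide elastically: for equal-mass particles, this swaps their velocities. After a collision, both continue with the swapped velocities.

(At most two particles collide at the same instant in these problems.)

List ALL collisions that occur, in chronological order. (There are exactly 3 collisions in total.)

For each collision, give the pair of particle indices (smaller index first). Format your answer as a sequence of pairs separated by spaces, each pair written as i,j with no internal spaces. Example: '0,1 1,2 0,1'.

Collision at t=2/3: particles 0 and 1 swap velocities; positions: p0=5 p1=5 p2=23/3; velocities now: v0=0 v1=3 v2=-2
Collision at t=6/5: particles 1 and 2 swap velocities; positions: p0=5 p1=33/5 p2=33/5; velocities now: v0=0 v1=-2 v2=3
Collision at t=2: particles 0 and 1 swap velocities; positions: p0=5 p1=5 p2=9; velocities now: v0=-2 v1=0 v2=3

Answer: 0,1 1,2 0,1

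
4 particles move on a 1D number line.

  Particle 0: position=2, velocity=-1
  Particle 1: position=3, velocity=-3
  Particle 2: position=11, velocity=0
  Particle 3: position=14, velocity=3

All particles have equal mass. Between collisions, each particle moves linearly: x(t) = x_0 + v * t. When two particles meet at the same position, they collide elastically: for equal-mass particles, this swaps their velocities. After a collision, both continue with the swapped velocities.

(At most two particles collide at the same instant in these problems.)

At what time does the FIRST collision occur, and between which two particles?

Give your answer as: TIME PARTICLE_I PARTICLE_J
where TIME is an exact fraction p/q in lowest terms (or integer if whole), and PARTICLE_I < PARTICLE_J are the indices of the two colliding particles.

Pair (0,1): pos 2,3 vel -1,-3 -> gap=1, closing at 2/unit, collide at t=1/2
Pair (1,2): pos 3,11 vel -3,0 -> not approaching (rel speed -3 <= 0)
Pair (2,3): pos 11,14 vel 0,3 -> not approaching (rel speed -3 <= 0)
Earliest collision: t=1/2 between 0 and 1

Answer: 1/2 0 1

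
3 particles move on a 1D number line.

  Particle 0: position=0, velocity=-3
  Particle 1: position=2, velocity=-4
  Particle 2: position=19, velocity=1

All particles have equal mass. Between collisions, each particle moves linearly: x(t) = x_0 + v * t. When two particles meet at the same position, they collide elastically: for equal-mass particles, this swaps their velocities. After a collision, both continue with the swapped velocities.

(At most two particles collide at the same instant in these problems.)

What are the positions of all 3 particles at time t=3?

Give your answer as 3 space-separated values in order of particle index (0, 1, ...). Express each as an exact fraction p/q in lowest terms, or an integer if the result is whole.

Collision at t=2: particles 0 and 1 swap velocities; positions: p0=-6 p1=-6 p2=21; velocities now: v0=-4 v1=-3 v2=1
Advance to t=3 (no further collisions before then); velocities: v0=-4 v1=-3 v2=1; positions = -10 -9 22

Answer: -10 -9 22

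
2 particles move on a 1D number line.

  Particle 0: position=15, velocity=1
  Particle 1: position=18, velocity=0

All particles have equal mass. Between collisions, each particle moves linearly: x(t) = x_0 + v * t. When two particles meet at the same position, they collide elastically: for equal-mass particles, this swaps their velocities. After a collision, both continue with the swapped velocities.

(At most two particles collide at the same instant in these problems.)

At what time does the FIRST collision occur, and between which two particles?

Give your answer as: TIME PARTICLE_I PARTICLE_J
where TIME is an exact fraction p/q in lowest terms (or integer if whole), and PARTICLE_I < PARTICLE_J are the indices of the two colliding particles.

Pair (0,1): pos 15,18 vel 1,0 -> gap=3, closing at 1/unit, collide at t=3
Earliest collision: t=3 between 0 and 1

Answer: 3 0 1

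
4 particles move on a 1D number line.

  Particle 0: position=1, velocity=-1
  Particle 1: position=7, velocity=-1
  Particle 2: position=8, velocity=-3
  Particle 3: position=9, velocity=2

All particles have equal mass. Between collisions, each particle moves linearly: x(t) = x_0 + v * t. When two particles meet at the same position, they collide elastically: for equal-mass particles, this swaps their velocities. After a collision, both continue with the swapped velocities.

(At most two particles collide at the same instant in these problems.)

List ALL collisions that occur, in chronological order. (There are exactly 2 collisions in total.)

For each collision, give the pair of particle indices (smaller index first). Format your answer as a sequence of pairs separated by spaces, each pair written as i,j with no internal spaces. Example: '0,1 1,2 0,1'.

Collision at t=1/2: particles 1 and 2 swap velocities; positions: p0=1/2 p1=13/2 p2=13/2 p3=10; velocities now: v0=-1 v1=-3 v2=-1 v3=2
Collision at t=7/2: particles 0 and 1 swap velocities; positions: p0=-5/2 p1=-5/2 p2=7/2 p3=16; velocities now: v0=-3 v1=-1 v2=-1 v3=2

Answer: 1,2 0,1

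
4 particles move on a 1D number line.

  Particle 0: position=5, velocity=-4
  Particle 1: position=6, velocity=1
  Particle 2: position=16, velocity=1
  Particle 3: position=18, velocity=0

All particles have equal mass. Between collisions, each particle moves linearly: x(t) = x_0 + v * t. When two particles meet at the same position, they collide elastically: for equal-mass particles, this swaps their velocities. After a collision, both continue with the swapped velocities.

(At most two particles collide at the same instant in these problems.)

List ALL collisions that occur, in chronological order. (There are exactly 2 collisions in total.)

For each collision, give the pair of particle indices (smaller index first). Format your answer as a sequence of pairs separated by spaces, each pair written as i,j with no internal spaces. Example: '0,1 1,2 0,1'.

Answer: 2,3 1,2

Derivation:
Collision at t=2: particles 2 and 3 swap velocities; positions: p0=-3 p1=8 p2=18 p3=18; velocities now: v0=-4 v1=1 v2=0 v3=1
Collision at t=12: particles 1 and 2 swap velocities; positions: p0=-43 p1=18 p2=18 p3=28; velocities now: v0=-4 v1=0 v2=1 v3=1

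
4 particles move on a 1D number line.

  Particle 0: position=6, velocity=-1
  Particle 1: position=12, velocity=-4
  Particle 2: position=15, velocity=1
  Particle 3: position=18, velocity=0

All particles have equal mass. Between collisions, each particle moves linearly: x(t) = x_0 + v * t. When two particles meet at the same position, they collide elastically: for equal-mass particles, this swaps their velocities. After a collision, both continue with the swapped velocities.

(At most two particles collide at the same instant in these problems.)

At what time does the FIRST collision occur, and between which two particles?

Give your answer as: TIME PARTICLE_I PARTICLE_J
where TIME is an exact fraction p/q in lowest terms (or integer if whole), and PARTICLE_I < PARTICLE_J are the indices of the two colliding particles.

Pair (0,1): pos 6,12 vel -1,-4 -> gap=6, closing at 3/unit, collide at t=2
Pair (1,2): pos 12,15 vel -4,1 -> not approaching (rel speed -5 <= 0)
Pair (2,3): pos 15,18 vel 1,0 -> gap=3, closing at 1/unit, collide at t=3
Earliest collision: t=2 between 0 and 1

Answer: 2 0 1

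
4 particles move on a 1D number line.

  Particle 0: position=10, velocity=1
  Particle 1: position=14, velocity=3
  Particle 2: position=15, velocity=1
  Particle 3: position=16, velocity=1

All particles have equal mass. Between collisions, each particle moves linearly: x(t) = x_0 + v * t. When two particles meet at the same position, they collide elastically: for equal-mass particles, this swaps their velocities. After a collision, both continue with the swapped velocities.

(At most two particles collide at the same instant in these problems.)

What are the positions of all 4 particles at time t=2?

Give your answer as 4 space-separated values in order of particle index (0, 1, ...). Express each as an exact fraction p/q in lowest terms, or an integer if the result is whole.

Answer: 12 17 18 20

Derivation:
Collision at t=1/2: particles 1 and 2 swap velocities; positions: p0=21/2 p1=31/2 p2=31/2 p3=33/2; velocities now: v0=1 v1=1 v2=3 v3=1
Collision at t=1: particles 2 and 3 swap velocities; positions: p0=11 p1=16 p2=17 p3=17; velocities now: v0=1 v1=1 v2=1 v3=3
Advance to t=2 (no further collisions before then); velocities: v0=1 v1=1 v2=1 v3=3; positions = 12 17 18 20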